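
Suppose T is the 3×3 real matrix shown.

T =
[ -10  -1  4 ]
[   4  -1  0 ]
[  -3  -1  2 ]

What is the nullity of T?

1

Row reduce to echelon form.
R2 ← R2 + (2/5)·R1: [0, -7/5, 8/5]
R3 ← R3 − (3/10)·R1: [0, -7/10, 4/5]
R3 ← R3 − (1/2)·R2: [0, 0, 0]
2 nonzero rows, so rank(T) = 2.
T has 3 columns; by rank–nullity, nullity = 3 − 2 = 1.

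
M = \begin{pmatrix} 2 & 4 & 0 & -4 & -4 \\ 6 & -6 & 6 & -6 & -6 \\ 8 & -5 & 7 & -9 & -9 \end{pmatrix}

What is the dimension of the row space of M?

2

Row reduce to echelon form.
R2 ← R2 − (3)·R1: [0, -18, 6, 6, 6]
R3 ← R3 − (4)·R1: [0, -21, 7, 7, 7]
R3 ← R3 − (7/6)·R2: [0, 0, 0, 0, 0]
Echelon form has 2 nonzero rows, so rank(M) = 2.
The row space has dimension equal to the rank: 2.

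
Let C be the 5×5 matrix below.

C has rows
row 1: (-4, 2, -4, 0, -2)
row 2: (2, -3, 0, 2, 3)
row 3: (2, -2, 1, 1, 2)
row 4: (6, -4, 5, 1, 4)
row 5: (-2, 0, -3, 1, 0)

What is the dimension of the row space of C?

Row reduce to echelon form.
R2 ← R2 + (1/2)·R1: [0, -2, -2, 2, 2]
R3 ← R3 + (1/2)·R1: [0, -1, -1, 1, 1]
R4 ← R4 + (3/2)·R1: [0, -1, -1, 1, 1]
R5 ← R5 − (1/2)·R1: [0, -1, -1, 1, 1]
R3 ← R3 − (1/2)·R2: [0, 0, 0, 0, 0]
R4 ← R4 − (1/2)·R2: [0, 0, 0, 0, 0]
R5 ← R5 − (1/2)·R2: [0, 0, 0, 0, 0]
Echelon form has 2 nonzero rows, so rank(C) = 2.
The row space has dimension equal to the rank: 2.

2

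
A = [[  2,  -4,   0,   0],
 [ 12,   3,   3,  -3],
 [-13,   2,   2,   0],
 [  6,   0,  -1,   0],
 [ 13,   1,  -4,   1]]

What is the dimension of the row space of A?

3

Row reduce to echelon form.
R2 ← R2 − (6)·R1: [0, 27, 3, -3]
R3 ← R3 + (13/2)·R1: [0, -24, 2, 0]
R4 ← R4 − (3)·R1: [0, 12, -1, 0]
R5 ← R5 − (13/2)·R1: [0, 27, -4, 1]
R3 ← R3 + (8/9)·R2: [0, 0, 14/3, -8/3]
R4 ← R4 − (4/9)·R2: [0, 0, -7/3, 4/3]
R5 ← R5 − R2: [0, 0, -7, 4]
R4 ← R4 + (1/2)·R3: [0, 0, 0, 0]
R5 ← R5 + (3/2)·R3: [0, 0, 0, 0]
Echelon form has 3 nonzero rows, so rank(A) = 3.
The row space has dimension equal to the rank: 3.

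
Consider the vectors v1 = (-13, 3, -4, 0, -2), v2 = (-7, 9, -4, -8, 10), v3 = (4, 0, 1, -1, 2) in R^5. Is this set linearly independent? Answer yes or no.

no

Form the matrix with these vectors as rows and row reduce.
R2 ← R2 − (7/13)·R1: [0, 96/13, -24/13, -8, 144/13]
R3 ← R3 + (4/13)·R1: [0, 12/13, -3/13, -1, 18/13]
R3 ← R3 − (1/8)·R2: [0, 0, 0, 0, 0]
2 nonzero rows, so the 3 vectors span a space of dimension 2.
Since 2 < 3, the vectors are linearly dependent.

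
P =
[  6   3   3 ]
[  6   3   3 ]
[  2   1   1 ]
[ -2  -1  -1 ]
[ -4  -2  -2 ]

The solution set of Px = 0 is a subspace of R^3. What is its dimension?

Row reduce to echelon form.
R2 ← R2 − R1: [0, 0, 0]
R3 ← R3 − (1/3)·R1: [0, 0, 0]
R4 ← R4 + (1/3)·R1: [0, 0, 0]
R5 ← R5 + (2/3)·R1: [0, 0, 0]
1 nonzero row, so rank(P) = 1.
P has 3 columns; by rank–nullity, nullity = 3 − 1 = 2.

2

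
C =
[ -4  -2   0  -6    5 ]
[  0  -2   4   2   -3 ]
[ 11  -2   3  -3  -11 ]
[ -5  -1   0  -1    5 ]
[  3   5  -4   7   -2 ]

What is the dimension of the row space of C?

Row reduce to echelon form.
R3 ← R3 + (11/4)·R1: [0, -15/2, 3, -39/2, 11/4]
R4 ← R4 − (5/4)·R1: [0, 3/2, 0, 13/2, -5/4]
R5 ← R5 + (3/4)·R1: [0, 7/2, -4, 5/2, 7/4]
R3 ← R3 − (15/4)·R2: [0, 0, -12, -27, 14]
R4 ← R4 + (3/4)·R2: [0, 0, 3, 8, -7/2]
R5 ← R5 + (7/4)·R2: [0, 0, 3, 6, -7/2]
R4 ← R4 + (1/4)·R3: [0, 0, 0, 5/4, 0]
R5 ← R5 + (1/4)·R3: [0, 0, 0, -3/4, 0]
R5 ← R5 + (3/5)·R4: [0, 0, 0, 0, 0]
Echelon form has 4 nonzero rows, so rank(C) = 4.
The row space has dimension equal to the rank: 4.

4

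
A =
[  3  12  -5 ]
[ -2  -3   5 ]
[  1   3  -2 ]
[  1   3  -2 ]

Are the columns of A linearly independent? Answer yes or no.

no

Row reduce A to echelon form.
R2 ← R2 + (2/3)·R1: [0, 5, 5/3]
R3 ← R3 − (1/3)·R1: [0, -1, -1/3]
R4 ← R4 − (1/3)·R1: [0, -1, -1/3]
R3 ← R3 + (1/5)·R2: [0, 0, 0]
R4 ← R4 + (1/5)·R2: [0, 0, 0]
2 pivots among 3 columns.
Only 2 < 3 pivot columns, so the columns are linearly dependent.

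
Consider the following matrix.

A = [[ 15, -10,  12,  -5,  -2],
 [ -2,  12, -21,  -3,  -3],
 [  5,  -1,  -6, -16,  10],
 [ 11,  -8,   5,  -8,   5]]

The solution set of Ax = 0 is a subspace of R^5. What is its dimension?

1

Row reduce to echelon form.
R2 ← R2 + (2/15)·R1: [0, 32/3, -97/5, -11/3, -49/15]
R3 ← R3 − (1/3)·R1: [0, 7/3, -10, -43/3, 32/3]
R4 ← R4 − (11/15)·R1: [0, -2/3, -19/5, -13/3, 97/15]
R3 ← R3 − (7/32)·R2: [0, 0, -921/160, -433/32, 1821/160]
R4 ← R4 + (1/16)·R2: [0, 0, -401/80, -73/16, 501/80]
R4 ← R4 − (802/921)·R3: [0, 0, 0, 6650/921, -1120/307]
4 nonzero rows, so rank(A) = 4.
A has 5 columns; by rank–nullity, nullity = 5 − 4 = 1.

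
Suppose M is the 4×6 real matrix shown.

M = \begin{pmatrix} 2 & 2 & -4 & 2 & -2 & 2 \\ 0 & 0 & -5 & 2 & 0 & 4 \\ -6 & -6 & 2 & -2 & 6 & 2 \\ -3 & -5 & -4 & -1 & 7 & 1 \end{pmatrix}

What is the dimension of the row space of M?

3

Row reduce to echelon form.
R3 ← R3 + (3)·R1: [0, 0, -10, 4, 0, 8]
R4 ← R4 + (3/2)·R1: [0, -2, -10, 2, 4, 4]
Swap R2 ↔ R4
R4 ← R4 − (1/2)·R3: [0, 0, 0, 0, 0, 0]
Echelon form has 3 nonzero rows, so rank(M) = 3.
The row space has dimension equal to the rank: 3.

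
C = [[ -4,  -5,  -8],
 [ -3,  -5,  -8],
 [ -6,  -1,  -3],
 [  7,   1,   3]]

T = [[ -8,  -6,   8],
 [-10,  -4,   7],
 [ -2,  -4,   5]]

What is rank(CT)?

3

First compute CT:
[[ 98,  76, -107],
 [ 90,  70, -99],
 [ 64,  52, -70],
 [-72, -58,  78]]
Now row reduce the product.
R2 ← R2 − (45/49)·R1: [0, 10/49, -36/49]
R3 ← R3 − (32/49)·R1: [0, 116/49, -6/49]
R4 ← R4 + (36/49)·R1: [0, -106/49, -30/49]
R3 ← R3 − (58/5)·R2: [0, 0, 42/5]
R4 ← R4 + (53/5)·R2: [0, 0, -42/5]
R4 ← R4 + R3: [0, 0, 0]
3 nonzero rows, so rank(CT) = 3.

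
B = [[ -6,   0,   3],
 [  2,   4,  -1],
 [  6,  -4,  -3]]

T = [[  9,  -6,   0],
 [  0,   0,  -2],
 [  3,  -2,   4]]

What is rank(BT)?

2

First compute BT:
[[-45,  30,  12],
 [ 15, -10, -12],
 [ 45, -30,  -4]]
Now row reduce the product.
R2 ← R2 + (1/3)·R1: [0, 0, -8]
R3 ← R3 + R1: [0, 0, 8]
R3 ← R3 + R2: [0, 0, 0]
2 nonzero rows, so rank(BT) = 2.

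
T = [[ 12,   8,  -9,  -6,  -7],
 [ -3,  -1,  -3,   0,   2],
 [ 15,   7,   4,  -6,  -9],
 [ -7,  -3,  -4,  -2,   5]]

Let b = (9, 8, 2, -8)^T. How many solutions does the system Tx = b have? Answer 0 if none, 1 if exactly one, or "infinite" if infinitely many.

0

Row reduce the augmented matrix [T | b].
R2 ← R2 + (1/4)·R1: [0, 1, -21/4, -3/2, 1/4, 41/4]
R3 ← R3 − (5/4)·R1: [0, -3, 61/4, 3/2, -1/4, -37/4]
R4 ← R4 + (7/12)·R1: [0, 5/3, -37/4, -11/2, 11/12, -11/4]
R3 ← R3 + (3)·R2: [0, 0, -1/2, -3, 1/2, 43/2]
R4 ← R4 − (5/3)·R2: [0, 0, -1/2, -3, 1/2, -119/6]
R4 ← R4 − R3: [0, 0, 0, 0, 0, -124/3]
The echelon form has 4 nonzero rows; the last pivot sits in the augmented column, so rank(T) = 3 but rank([T|b]) = 4.
Since the ranks differ, the system is inconsistent.
It has no solutions.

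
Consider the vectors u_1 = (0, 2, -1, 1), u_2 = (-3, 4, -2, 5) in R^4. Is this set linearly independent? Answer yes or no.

Form the matrix with these vectors as rows and row reduce.
Swap R1 ↔ R2
2 nonzero rows, so the 2 vectors span a space of dimension 2.
Since 2 = 2, the vectors are linearly independent.

yes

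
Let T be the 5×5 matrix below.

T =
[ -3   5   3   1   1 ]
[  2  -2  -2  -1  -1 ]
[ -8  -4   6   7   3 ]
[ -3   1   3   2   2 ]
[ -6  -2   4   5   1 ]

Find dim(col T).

Row reduce to echelon form.
R2 ← R2 + (2/3)·R1: [0, 4/3, 0, -1/3, -1/3]
R3 ← R3 − (8/3)·R1: [0, -52/3, -2, 13/3, 1/3]
R4 ← R4 − R1: [0, -4, 0, 1, 1]
R5 ← R5 − (2)·R1: [0, -12, -2, 3, -1]
R3 ← R3 + (13)·R2: [0, 0, -2, 0, -4]
R4 ← R4 + (3)·R2: [0, 0, 0, 0, 0]
R5 ← R5 + (9)·R2: [0, 0, -2, 0, -4]
R5 ← R5 − R3: [0, 0, 0, 0, 0]
Echelon form has 3 nonzero rows, so rank(T) = 3.
The column space has dimension equal to the rank: 3.

3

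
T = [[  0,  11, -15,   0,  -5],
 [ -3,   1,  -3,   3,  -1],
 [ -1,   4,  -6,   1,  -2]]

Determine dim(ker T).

Row reduce to echelon form.
Swap R1 ↔ R2
R3 ← R3 − (1/3)·R1: [0, 11/3, -5, 0, -5/3]
R3 ← R3 − (1/3)·R2: [0, 0, 0, 0, 0]
2 nonzero rows, so rank(T) = 2.
T has 5 columns; by rank–nullity, nullity = 5 − 2 = 3.

3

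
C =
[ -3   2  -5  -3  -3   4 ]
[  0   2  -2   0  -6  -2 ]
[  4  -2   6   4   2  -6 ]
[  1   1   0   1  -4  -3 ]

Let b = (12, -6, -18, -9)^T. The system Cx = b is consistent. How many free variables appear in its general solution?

Row reduce the augmented matrix [C | b].
R3 ← R3 + (4/3)·R1: [0, 2/3, -2/3, 0, -2, -2/3, -2]
R4 ← R4 + (1/3)·R1: [0, 5/3, -5/3, 0, -5, -5/3, -5]
R3 ← R3 − (1/3)·R2: [0, 0, 0, 0, 0, 0, 0]
R4 ← R4 − (5/6)·R2: [0, 0, 0, 0, 0, 0, 0]
The echelon form has 2 nonzero rows, and every pivot lies in the first 6 columns, so rank(C) = rank([C|b]) = 2.
The system is consistent.
Free variables = (unknowns) − (rank) = 6 − 2 = 4.

4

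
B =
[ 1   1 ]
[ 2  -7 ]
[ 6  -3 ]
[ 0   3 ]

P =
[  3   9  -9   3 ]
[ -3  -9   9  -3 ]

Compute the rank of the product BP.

1

First compute BP:
[[  0,   0,   0,   0],
 [ 27,  81, -81,  27],
 [ 27,  81, -81,  27],
 [ -9, -27,  27,  -9]]
Now row reduce the product.
Swap R1 ↔ R2
R3 ← R3 − R1: [0, 0, 0, 0]
R4 ← R4 + (1/3)·R1: [0, 0, 0, 0]
1 nonzero row, so rank(BP) = 1.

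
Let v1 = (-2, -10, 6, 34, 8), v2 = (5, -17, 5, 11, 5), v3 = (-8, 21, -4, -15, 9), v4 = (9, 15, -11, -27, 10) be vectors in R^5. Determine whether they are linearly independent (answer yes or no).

Form the matrix with these vectors as rows and row reduce.
R2 ← R2 + (5/2)·R1: [0, -42, 20, 96, 25]
R3 ← R3 − (4)·R1: [0, 61, -28, -151, -23]
R4 ← R4 + (9/2)·R1: [0, -30, 16, 126, 46]
R3 ← R3 + (61/42)·R2: [0, 0, 22/21, -81/7, 559/42]
R4 ← R4 − (5/7)·R2: [0, 0, 12/7, 402/7, 197/7]
R4 ← R4 − (18/11)·R3: [0, 0, 0, 840/11, 70/11]
4 nonzero rows, so the 4 vectors span a space of dimension 4.
Since 4 = 4, the vectors are linearly independent.

yes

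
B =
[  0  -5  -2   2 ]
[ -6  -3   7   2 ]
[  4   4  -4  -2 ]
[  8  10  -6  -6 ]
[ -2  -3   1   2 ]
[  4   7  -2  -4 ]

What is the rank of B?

Row reduce to echelon form.
Swap R1 ↔ R2
R3 ← R3 + (2/3)·R1: [0, 2, 2/3, -2/3]
R4 ← R4 + (4/3)·R1: [0, 6, 10/3, -10/3]
R5 ← R5 − (1/3)·R1: [0, -2, -4/3, 4/3]
R6 ← R6 + (2/3)·R1: [0, 5, 8/3, -8/3]
R3 ← R3 + (2/5)·R2: [0, 0, -2/15, 2/15]
R4 ← R4 + (6/5)·R2: [0, 0, 14/15, -14/15]
R5 ← R5 − (2/5)·R2: [0, 0, -8/15, 8/15]
R6 ← R6 + R2: [0, 0, 2/3, -2/3]
R4 ← R4 + (7)·R3: [0, 0, 0, 0]
R5 ← R5 − (4)·R3: [0, 0, 0, 0]
R6 ← R6 + (5)·R3: [0, 0, 0, 0]
Echelon form has 3 nonzero rows, so rank(B) = 3.

3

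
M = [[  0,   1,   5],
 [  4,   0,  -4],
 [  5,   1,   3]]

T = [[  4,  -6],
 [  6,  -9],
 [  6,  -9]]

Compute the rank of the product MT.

1

First compute MT:
[[ 36, -54],
 [ -8,  12],
 [ 44, -66]]
Now row reduce the product.
R2 ← R2 + (2/9)·R1: [0, 0]
R3 ← R3 − (11/9)·R1: [0, 0]
1 nonzero row, so rank(MT) = 1.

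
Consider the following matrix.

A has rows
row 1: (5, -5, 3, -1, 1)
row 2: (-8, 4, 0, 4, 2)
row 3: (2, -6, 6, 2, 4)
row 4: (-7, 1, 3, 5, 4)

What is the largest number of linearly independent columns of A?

Row reduce to echelon form.
R2 ← R2 + (8/5)·R1: [0, -4, 24/5, 12/5, 18/5]
R3 ← R3 − (2/5)·R1: [0, -4, 24/5, 12/5, 18/5]
R4 ← R4 + (7/5)·R1: [0, -6, 36/5, 18/5, 27/5]
R3 ← R3 − R2: [0, 0, 0, 0, 0]
R4 ← R4 − (3/2)·R2: [0, 0, 0, 0, 0]
Echelon form has 2 nonzero rows, so rank(A) = 2.
The rank gives the maximum number of linearly independent columns: 2.

2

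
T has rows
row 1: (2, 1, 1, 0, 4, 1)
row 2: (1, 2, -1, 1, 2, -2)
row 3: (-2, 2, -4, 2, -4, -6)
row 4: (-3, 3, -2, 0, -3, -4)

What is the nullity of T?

Row reduce to echelon form.
R2 ← R2 − (1/2)·R1: [0, 3/2, -3/2, 1, 0, -5/2]
R3 ← R3 + R1: [0, 3, -3, 2, 0, -5]
R4 ← R4 + (3/2)·R1: [0, 9/2, -1/2, 0, 3, -5/2]
R3 ← R3 − (2)·R2: [0, 0, 0, 0, 0, 0]
R4 ← R4 − (3)·R2: [0, 0, 4, -3, 3, 5]
Swap R3 ↔ R4
3 nonzero rows, so rank(T) = 3.
T has 6 columns; by rank–nullity, nullity = 6 − 3 = 3.

3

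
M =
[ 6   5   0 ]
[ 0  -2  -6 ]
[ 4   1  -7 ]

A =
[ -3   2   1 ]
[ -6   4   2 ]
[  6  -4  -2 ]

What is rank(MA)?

1

First compute MA:
[[-48,  32,  16],
 [-24,  16,   8],
 [-60,  40,  20]]
Now row reduce the product.
R2 ← R2 − (1/2)·R1: [0, 0, 0]
R3 ← R3 − (5/4)·R1: [0, 0, 0]
1 nonzero row, so rank(MA) = 1.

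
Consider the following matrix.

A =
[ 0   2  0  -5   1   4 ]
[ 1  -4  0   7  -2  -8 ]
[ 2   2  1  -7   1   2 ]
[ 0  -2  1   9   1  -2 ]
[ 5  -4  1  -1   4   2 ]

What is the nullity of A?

Row reduce to echelon form.
Swap R1 ↔ R2
R3 ← R3 − (2)·R1: [0, 10, 1, -21, 5, 18]
R5 ← R5 − (5)·R1: [0, 16, 1, -36, 14, 42]
R3 ← R3 − (5)·R2: [0, 0, 1, 4, 0, -2]
R4 ← R4 + R2: [0, 0, 1, 4, 2, 2]
R5 ← R5 − (8)·R2: [0, 0, 1, 4, 6, 10]
R4 ← R4 − R3: [0, 0, 0, 0, 2, 4]
R5 ← R5 − R3: [0, 0, 0, 0, 6, 12]
R5 ← R5 − (3)·R4: [0, 0, 0, 0, 0, 0]
4 nonzero rows, so rank(A) = 4.
A has 6 columns; by rank–nullity, nullity = 6 − 4 = 2.

2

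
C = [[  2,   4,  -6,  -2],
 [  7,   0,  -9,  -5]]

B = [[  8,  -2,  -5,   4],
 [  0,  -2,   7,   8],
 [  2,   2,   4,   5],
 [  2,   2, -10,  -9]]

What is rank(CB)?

First compute CB:
[[  0, -28,  14,  28],
 [ 28, -42, -21,  28]]
Now row reduce the product.
Swap R1 ↔ R2
2 nonzero rows, so rank(CB) = 2.

2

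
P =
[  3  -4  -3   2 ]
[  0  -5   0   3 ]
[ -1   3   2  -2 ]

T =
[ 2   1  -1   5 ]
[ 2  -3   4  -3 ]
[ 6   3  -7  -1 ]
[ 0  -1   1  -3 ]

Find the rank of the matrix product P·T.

First compute PT:
[[-20,   4,   4,  24],
 [-10,  12, -17,   6],
 [ 16,  -2,  -3, -10]]
Now row reduce the product.
R2 ← R2 − (1/2)·R1: [0, 10, -19, -6]
R3 ← R3 + (4/5)·R1: [0, 6/5, 1/5, 46/5]
R3 ← R3 − (3/25)·R2: [0, 0, 62/25, 248/25]
3 nonzero rows, so rank(PT) = 3.

3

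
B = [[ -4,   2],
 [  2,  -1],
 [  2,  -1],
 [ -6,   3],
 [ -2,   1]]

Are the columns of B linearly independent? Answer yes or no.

no

Row reduce B to echelon form.
R2 ← R2 + (1/2)·R1: [0, 0]
R3 ← R3 + (1/2)·R1: [0, 0]
R4 ← R4 − (3/2)·R1: [0, 0]
R5 ← R5 − (1/2)·R1: [0, 0]
1 pivot among 2 columns.
Only 1 < 2 pivot columns, so the columns are linearly dependent.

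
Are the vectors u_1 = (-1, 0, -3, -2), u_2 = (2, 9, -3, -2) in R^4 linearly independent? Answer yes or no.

Form the matrix with these vectors as rows and row reduce.
R2 ← R2 + (2)·R1: [0, 9, -9, -6]
2 nonzero rows, so the 2 vectors span a space of dimension 2.
Since 2 = 2, the vectors are linearly independent.

yes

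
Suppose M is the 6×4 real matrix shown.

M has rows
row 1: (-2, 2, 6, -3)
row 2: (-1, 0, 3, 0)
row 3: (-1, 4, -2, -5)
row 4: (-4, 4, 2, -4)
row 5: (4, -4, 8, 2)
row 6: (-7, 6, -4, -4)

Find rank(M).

Row reduce to echelon form.
R2 ← R2 − (1/2)·R1: [0, -1, 0, 3/2]
R3 ← R3 − (1/2)·R1: [0, 3, -5, -7/2]
R4 ← R4 − (2)·R1: [0, 0, -10, 2]
R5 ← R5 + (2)·R1: [0, 0, 20, -4]
R6 ← R6 − (7/2)·R1: [0, -1, -25, 13/2]
R3 ← R3 + (3)·R2: [0, 0, -5, 1]
R6 ← R6 − R2: [0, 0, -25, 5]
R4 ← R4 − (2)·R3: [0, 0, 0, 0]
R5 ← R5 + (4)·R3: [0, 0, 0, 0]
R6 ← R6 − (5)·R3: [0, 0, 0, 0]
Echelon form has 3 nonzero rows, so rank(M) = 3.

3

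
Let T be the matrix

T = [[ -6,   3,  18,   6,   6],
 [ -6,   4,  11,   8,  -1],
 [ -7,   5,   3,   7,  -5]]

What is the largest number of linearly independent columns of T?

3

Row reduce to echelon form.
R2 ← R2 − R1: [0, 1, -7, 2, -7]
R3 ← R3 − (7/6)·R1: [0, 3/2, -18, 0, -12]
R3 ← R3 − (3/2)·R2: [0, 0, -15/2, -3, -3/2]
Echelon form has 3 nonzero rows, so rank(T) = 3.
The rank gives the maximum number of linearly independent columns: 3.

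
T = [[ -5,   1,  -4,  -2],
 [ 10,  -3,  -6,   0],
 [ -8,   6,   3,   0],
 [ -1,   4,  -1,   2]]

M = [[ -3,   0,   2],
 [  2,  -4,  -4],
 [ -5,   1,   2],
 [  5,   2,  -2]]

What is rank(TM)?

First compute TM:
[[ 27, -12, -18],
 [ -6,   6,  20],
 [ 21, -21, -34],
 [ 26, -13, -24]]
Now row reduce the product.
R2 ← R2 + (2/9)·R1: [0, 10/3, 16]
R3 ← R3 − (7/9)·R1: [0, -35/3, -20]
R4 ← R4 − (26/27)·R1: [0, -13/9, -20/3]
R3 ← R3 + (7/2)·R2: [0, 0, 36]
R4 ← R4 + (13/30)·R2: [0, 0, 4/15]
R4 ← R4 − (1/135)·R3: [0, 0, 0]
3 nonzero rows, so rank(TM) = 3.

3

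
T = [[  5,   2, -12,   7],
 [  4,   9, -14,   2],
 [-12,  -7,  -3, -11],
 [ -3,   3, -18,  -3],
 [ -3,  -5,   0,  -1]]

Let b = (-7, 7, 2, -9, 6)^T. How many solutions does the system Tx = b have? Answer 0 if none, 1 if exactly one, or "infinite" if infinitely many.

Row reduce the augmented matrix [T | b].
R2 ← R2 − (4/5)·R1: [0, 37/5, -22/5, -18/5, 63/5]
R3 ← R3 + (12/5)·R1: [0, -11/5, -159/5, 29/5, -74/5]
R4 ← R4 + (3/5)·R1: [0, 21/5, -126/5, 6/5, -66/5]
R5 ← R5 + (3/5)·R1: [0, -19/5, -36/5, 16/5, 9/5]
R3 ← R3 + (11/37)·R2: [0, 0, -1225/37, 175/37, -409/37]
R4 ← R4 − (21/37)·R2: [0, 0, -840/37, 120/37, -753/37]
R5 ← R5 + (19/37)·R2: [0, 0, -350/37, 50/37, 306/37]
R4 ← R4 − (24/35)·R3: [0, 0, 0, 0, -447/35]
R5 ← R5 − (2/7)·R3: [0, 0, 0, 0, 80/7]
R5 ← R5 + (400/447)·R4: [0, 0, 0, 0, 0]
The echelon form has 4 nonzero rows; the last pivot sits in the augmented column, so rank(T) = 3 but rank([T|b]) = 4.
Since the ranks differ, the system is inconsistent.
It has no solutions.

0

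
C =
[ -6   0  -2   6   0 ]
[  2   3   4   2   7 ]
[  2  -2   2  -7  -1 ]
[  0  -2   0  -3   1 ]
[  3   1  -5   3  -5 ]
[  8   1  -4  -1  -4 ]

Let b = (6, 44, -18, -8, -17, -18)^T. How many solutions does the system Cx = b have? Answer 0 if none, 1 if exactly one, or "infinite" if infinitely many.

Row reduce the augmented matrix [C | b].
R2 ← R2 + (1/3)·R1: [0, 3, 10/3, 4, 7, 46]
R3 ← R3 + (1/3)·R1: [0, -2, 4/3, -5, -1, -16]
R5 ← R5 + (1/2)·R1: [0, 1, -6, 6, -5, -14]
R6 ← R6 + (4/3)·R1: [0, 1, -20/3, 7, -4, -10]
R3 ← R3 + (2/3)·R2: [0, 0, 32/9, -7/3, 11/3, 44/3]
R4 ← R4 + (2/3)·R2: [0, 0, 20/9, -1/3, 17/3, 68/3]
R5 ← R5 − (1/3)·R2: [0, 0, -64/9, 14/3, -22/3, -88/3]
R6 ← R6 − (1/3)·R2: [0, 0, -70/9, 17/3, -19/3, -76/3]
R4 ← R4 − (5/8)·R3: [0, 0, 0, 9/8, 27/8, 27/2]
R5 ← R5 + (2)·R3: [0, 0, 0, 0, 0, 0]
R6 ← R6 + (35/16)·R3: [0, 0, 0, 9/16, 27/16, 27/4]
R6 ← R6 − (1/2)·R4: [0, 0, 0, 0, 0, 0]
The echelon form has 4 nonzero rows, and every pivot lies in the first 5 columns, so rank(C) = rank([C|b]) = 4.
The system is consistent.
rank = 4 < 5 unknowns, so there are infinitely many solutions.

infinite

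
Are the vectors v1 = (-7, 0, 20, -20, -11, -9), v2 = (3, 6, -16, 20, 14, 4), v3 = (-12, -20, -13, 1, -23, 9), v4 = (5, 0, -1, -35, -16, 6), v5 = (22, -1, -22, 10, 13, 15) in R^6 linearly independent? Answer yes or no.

Form the matrix with these vectors as rows and row reduce.
R2 ← R2 + (3/7)·R1: [0, 6, -52/7, 80/7, 65/7, 1/7]
R3 ← R3 − (12/7)·R1: [0, -20, -331/7, 247/7, -29/7, 171/7]
R4 ← R4 + (5/7)·R1: [0, 0, 93/7, -345/7, -167/7, -3/7]
R5 ← R5 + (22/7)·R1: [0, -1, 286/7, -370/7, -151/7, -93/7]
R3 ← R3 + (10/3)·R2: [0, 0, -1513/21, 1541/21, 563/21, 523/21]
R5 ← R5 + (1/6)·R2: [0, 0, 832/21, -1070/21, -841/42, -557/42]
R4 ← R4 + (279/1513)·R3: [0, 0, 0, -54096/1513, -28616/1513, 6300/1513]
R5 ← R5 + (832/1513)·R3: [0, 0, 0, -16038/1513, -15981/3026, 1311/3026]
R5 ← R5 − (2673/9016)·R4: [0, 0, 0, 0, 15/46, -129/161]
5 nonzero rows, so the 5 vectors span a space of dimension 5.
Since 5 = 5, the vectors are linearly independent.

yes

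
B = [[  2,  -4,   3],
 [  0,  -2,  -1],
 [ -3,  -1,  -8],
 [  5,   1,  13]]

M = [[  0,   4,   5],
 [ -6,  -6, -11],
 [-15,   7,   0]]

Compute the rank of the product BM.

2

First compute BM:
[[-21,  53,  54],
 [ 27,   5,  22],
 [126, -62,  -4],
 [-201, 105,  14]]
Now row reduce the product.
R2 ← R2 + (9/7)·R1: [0, 512/7, 640/7]
R3 ← R3 + (6)·R1: [0, 256, 320]
R4 ← R4 − (67/7)·R1: [0, -2816/7, -3520/7]
R3 ← R3 − (7/2)·R2: [0, 0, 0]
R4 ← R4 + (11/2)·R2: [0, 0, 0]
2 nonzero rows, so rank(BM) = 2.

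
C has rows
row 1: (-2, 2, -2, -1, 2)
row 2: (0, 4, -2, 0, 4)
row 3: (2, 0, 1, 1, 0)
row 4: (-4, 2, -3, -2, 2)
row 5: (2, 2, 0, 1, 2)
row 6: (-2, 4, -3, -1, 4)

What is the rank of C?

2

Row reduce to echelon form.
R3 ← R3 + R1: [0, 2, -1, 0, 2]
R4 ← R4 − (2)·R1: [0, -2, 1, 0, -2]
R5 ← R5 + R1: [0, 4, -2, 0, 4]
R6 ← R6 − R1: [0, 2, -1, 0, 2]
R3 ← R3 − (1/2)·R2: [0, 0, 0, 0, 0]
R4 ← R4 + (1/2)·R2: [0, 0, 0, 0, 0]
R5 ← R5 − R2: [0, 0, 0, 0, 0]
R6 ← R6 − (1/2)·R2: [0, 0, 0, 0, 0]
Echelon form has 2 nonzero rows, so rank(C) = 2.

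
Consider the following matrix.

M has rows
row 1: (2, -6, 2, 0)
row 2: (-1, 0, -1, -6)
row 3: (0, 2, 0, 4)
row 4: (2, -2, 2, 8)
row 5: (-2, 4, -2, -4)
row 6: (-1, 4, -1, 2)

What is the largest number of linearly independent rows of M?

Row reduce to echelon form.
R2 ← R2 + (1/2)·R1: [0, -3, 0, -6]
R4 ← R4 − R1: [0, 4, 0, 8]
R5 ← R5 + R1: [0, -2, 0, -4]
R6 ← R6 + (1/2)·R1: [0, 1, 0, 2]
R3 ← R3 + (2/3)·R2: [0, 0, 0, 0]
R4 ← R4 + (4/3)·R2: [0, 0, 0, 0]
R5 ← R5 − (2/3)·R2: [0, 0, 0, 0]
R6 ← R6 + (1/3)·R2: [0, 0, 0, 0]
Echelon form has 2 nonzero rows, so rank(M) = 2.
The rank gives the maximum number of linearly independent rows: 2.

2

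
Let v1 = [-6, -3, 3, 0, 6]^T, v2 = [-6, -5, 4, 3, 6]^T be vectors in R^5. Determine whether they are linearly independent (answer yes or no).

yes

Form the matrix with these vectors as rows and row reduce.
R2 ← R2 − R1: [0, -2, 1, 3, 0]
2 nonzero rows, so the 2 vectors span a space of dimension 2.
Since 2 = 2, the vectors are linearly independent.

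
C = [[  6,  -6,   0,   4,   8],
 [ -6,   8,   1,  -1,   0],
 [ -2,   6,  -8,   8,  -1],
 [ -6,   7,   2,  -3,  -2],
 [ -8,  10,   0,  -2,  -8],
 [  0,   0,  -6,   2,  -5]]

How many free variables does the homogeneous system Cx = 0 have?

Row reduce to echelon form.
R2 ← R2 + R1: [0, 2, 1, 3, 8]
R3 ← R3 + (1/3)·R1: [0, 4, -8, 28/3, 5/3]
R4 ← R4 + R1: [0, 1, 2, 1, 6]
R5 ← R5 + (4/3)·R1: [0, 2, 0, 10/3, 8/3]
R3 ← R3 − (2)·R2: [0, 0, -10, 10/3, -43/3]
R4 ← R4 − (1/2)·R2: [0, 0, 3/2, -1/2, 2]
R5 ← R5 − R2: [0, 0, -1, 1/3, -16/3]
R4 ← R4 + (3/20)·R3: [0, 0, 0, 0, -3/20]
R5 ← R5 − (1/10)·R3: [0, 0, 0, 0, -39/10]
R6 ← R6 − (3/5)·R3: [0, 0, 0, 0, 18/5]
R5 ← R5 − (26)·R4: [0, 0, 0, 0, 0]
R6 ← R6 + (24)·R4: [0, 0, 0, 0, 0]
4 nonzero rows, so rank(C) = 4.
C has 5 columns; by rank–nullity, nullity = 5 − 4 = 1.

1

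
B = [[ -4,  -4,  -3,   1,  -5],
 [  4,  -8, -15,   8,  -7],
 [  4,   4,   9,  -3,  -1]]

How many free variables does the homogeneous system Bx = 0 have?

2

Row reduce to echelon form.
R2 ← R2 + R1: [0, -12, -18, 9, -12]
R3 ← R3 + R1: [0, 0, 6, -2, -6]
3 nonzero rows, so rank(B) = 3.
B has 5 columns; by rank–nullity, nullity = 5 − 3 = 2.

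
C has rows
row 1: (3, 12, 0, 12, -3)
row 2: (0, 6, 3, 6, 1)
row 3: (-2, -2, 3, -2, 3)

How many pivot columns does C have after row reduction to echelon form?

2

Row reduce to echelon form.
R3 ← R3 + (2/3)·R1: [0, 6, 3, 6, 1]
R3 ← R3 − R2: [0, 0, 0, 0, 0]
Echelon form has 2 nonzero rows, so rank(C) = 2.
Each nonzero row contributes one pivot column: 2 pivot columns.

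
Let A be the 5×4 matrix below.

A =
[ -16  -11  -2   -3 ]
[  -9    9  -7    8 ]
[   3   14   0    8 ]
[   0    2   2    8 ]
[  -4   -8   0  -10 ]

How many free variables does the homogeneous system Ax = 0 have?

Row reduce to echelon form.
R2 ← R2 − (9/16)·R1: [0, 243/16, -47/8, 155/16]
R3 ← R3 + (3/16)·R1: [0, 191/16, -3/8, 119/16]
R5 ← R5 − (1/4)·R1: [0, -21/4, 1/2, -37/4]
R3 ← R3 − (191/243)·R2: [0, 0, 1031/243, -43/243]
R4 ← R4 − (32/243)·R2: [0, 0, 674/243, 1634/243]
R5 ← R5 + (28/81)·R2: [0, 0, -124/81, -478/81]
R4 ← R4 − (674/1031)·R3: [0, 0, 0, 7052/1031]
R5 ← R5 + (372/1031)·R3: [0, 0, 0, -6150/1031]
R5 ← R5 + (75/86)·R4: [0, 0, 0, 0]
4 nonzero rows, so rank(A) = 4.
A has 4 columns; by rank–nullity, nullity = 4 − 4 = 0.

0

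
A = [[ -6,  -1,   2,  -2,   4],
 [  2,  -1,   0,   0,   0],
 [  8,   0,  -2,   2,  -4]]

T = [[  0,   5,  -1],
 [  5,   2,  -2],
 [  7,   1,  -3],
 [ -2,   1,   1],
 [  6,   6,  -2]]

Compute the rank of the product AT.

First compute AT:
[[ 37,  -8,  -8],
 [ -5,   8,   0],
 [-42,  16,   8]]
Now row reduce the product.
R2 ← R2 + (5/37)·R1: [0, 256/37, -40/37]
R3 ← R3 + (42/37)·R1: [0, 256/37, -40/37]
R3 ← R3 − R2: [0, 0, 0]
2 nonzero rows, so rank(AT) = 2.

2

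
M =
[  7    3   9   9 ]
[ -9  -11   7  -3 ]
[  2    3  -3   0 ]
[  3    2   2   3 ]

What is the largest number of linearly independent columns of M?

2

Row reduce to echelon form.
R2 ← R2 + (9/7)·R1: [0, -50/7, 130/7, 60/7]
R3 ← R3 − (2/7)·R1: [0, 15/7, -39/7, -18/7]
R4 ← R4 − (3/7)·R1: [0, 5/7, -13/7, -6/7]
R3 ← R3 + (3/10)·R2: [0, 0, 0, 0]
R4 ← R4 + (1/10)·R2: [0, 0, 0, 0]
Echelon form has 2 nonzero rows, so rank(M) = 2.
The rank gives the maximum number of linearly independent columns: 2.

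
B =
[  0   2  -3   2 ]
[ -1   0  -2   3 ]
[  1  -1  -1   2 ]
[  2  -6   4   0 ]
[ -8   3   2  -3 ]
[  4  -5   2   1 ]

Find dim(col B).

Row reduce to echelon form.
Swap R1 ↔ R2
R3 ← R3 + R1: [0, -1, -3, 5]
R4 ← R4 + (2)·R1: [0, -6, 0, 6]
R5 ← R5 − (8)·R1: [0, 3, 18, -27]
R6 ← R6 + (4)·R1: [0, -5, -6, 13]
R3 ← R3 + (1/2)·R2: [0, 0, -9/2, 6]
R4 ← R4 + (3)·R2: [0, 0, -9, 12]
R5 ← R5 − (3/2)·R2: [0, 0, 45/2, -30]
R6 ← R6 + (5/2)·R2: [0, 0, -27/2, 18]
R4 ← R4 − (2)·R3: [0, 0, 0, 0]
R5 ← R5 + (5)·R3: [0, 0, 0, 0]
R6 ← R6 − (3)·R3: [0, 0, 0, 0]
Echelon form has 3 nonzero rows, so rank(B) = 3.
The column space has dimension equal to the rank: 3.

3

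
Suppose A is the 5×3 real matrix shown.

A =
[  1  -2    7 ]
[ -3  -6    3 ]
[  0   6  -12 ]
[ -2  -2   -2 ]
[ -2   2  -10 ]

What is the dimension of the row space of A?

2

Row reduce to echelon form.
R2 ← R2 + (3)·R1: [0, -12, 24]
R4 ← R4 + (2)·R1: [0, -6, 12]
R5 ← R5 + (2)·R1: [0, -2, 4]
R3 ← R3 + (1/2)·R2: [0, 0, 0]
R4 ← R4 − (1/2)·R2: [0, 0, 0]
R5 ← R5 − (1/6)·R2: [0, 0, 0]
Echelon form has 2 nonzero rows, so rank(A) = 2.
The row space has dimension equal to the rank: 2.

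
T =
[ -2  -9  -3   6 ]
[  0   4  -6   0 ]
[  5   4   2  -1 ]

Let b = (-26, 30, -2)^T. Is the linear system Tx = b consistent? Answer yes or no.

Row reduce the augmented matrix [T | b].
R3 ← R3 + (5/2)·R1: [0, -37/2, -11/2, 14, -67]
R3 ← R3 + (37/8)·R2: [0, 0, -133/4, 14, 287/4]
The echelon form has 3 nonzero rows, and every pivot lies in the first 4 columns, so rank(T) = rank([T|b]) = 3.
The system is consistent.

yes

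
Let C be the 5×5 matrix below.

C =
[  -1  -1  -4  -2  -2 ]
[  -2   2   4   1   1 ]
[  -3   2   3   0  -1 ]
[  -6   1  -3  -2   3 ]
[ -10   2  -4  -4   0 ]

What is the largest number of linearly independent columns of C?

3

Row reduce to echelon form.
R2 ← R2 − (2)·R1: [0, 4, 12, 5, 5]
R3 ← R3 − (3)·R1: [0, 5, 15, 6, 5]
R4 ← R4 − (6)·R1: [0, 7, 21, 10, 15]
R5 ← R5 − (10)·R1: [0, 12, 36, 16, 20]
R3 ← R3 − (5/4)·R2: [0, 0, 0, -1/4, -5/4]
R4 ← R4 − (7/4)·R2: [0, 0, 0, 5/4, 25/4]
R5 ← R5 − (3)·R2: [0, 0, 0, 1, 5]
R4 ← R4 + (5)·R3: [0, 0, 0, 0, 0]
R5 ← R5 + (4)·R3: [0, 0, 0, 0, 0]
Echelon form has 3 nonzero rows, so rank(C) = 3.
The rank gives the maximum number of linearly independent columns: 3.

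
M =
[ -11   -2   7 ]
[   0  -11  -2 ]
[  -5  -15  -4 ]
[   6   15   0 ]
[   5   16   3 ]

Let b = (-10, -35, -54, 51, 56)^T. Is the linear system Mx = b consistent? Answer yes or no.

yes

Row reduce the augmented matrix [M | b].
R3 ← R3 − (5/11)·R1: [0, -155/11, -79/11, -544/11]
R4 ← R4 + (6/11)·R1: [0, 153/11, 42/11, 501/11]
R5 ← R5 + (5/11)·R1: [0, 166/11, 68/11, 566/11]
R3 ← R3 − (155/121)·R2: [0, 0, -559/121, -559/121]
R4 ← R4 + (153/121)·R2: [0, 0, 156/121, 156/121]
R5 ← R5 + (166/121)·R2: [0, 0, 416/121, 416/121]
R4 ← R4 + (12/43)·R3: [0, 0, 0, 0]
R5 ← R5 + (32/43)·R3: [0, 0, 0, 0]
The echelon form has 3 nonzero rows, and every pivot lies in the first 3 columns, so rank(M) = rank([M|b]) = 3.
The system is consistent.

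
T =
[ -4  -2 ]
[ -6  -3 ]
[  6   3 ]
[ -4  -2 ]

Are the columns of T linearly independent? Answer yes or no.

Row reduce T to echelon form.
R2 ← R2 − (3/2)·R1: [0, 0]
R3 ← R3 + (3/2)·R1: [0, 0]
R4 ← R4 − R1: [0, 0]
1 pivot among 2 columns.
Only 1 < 2 pivot columns, so the columns are linearly dependent.

no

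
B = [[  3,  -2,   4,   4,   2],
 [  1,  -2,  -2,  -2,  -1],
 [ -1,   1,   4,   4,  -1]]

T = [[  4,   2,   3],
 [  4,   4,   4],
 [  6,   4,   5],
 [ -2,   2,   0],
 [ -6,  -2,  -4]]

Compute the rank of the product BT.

First compute BT:
[[  8,  18,  13],
 [ -6, -16, -11],
 [ 22,  28,  25]]
Now row reduce the product.
R2 ← R2 + (3/4)·R1: [0, -5/2, -5/4]
R3 ← R3 − (11/4)·R1: [0, -43/2, -43/4]
R3 ← R3 − (43/5)·R2: [0, 0, 0]
2 nonzero rows, so rank(BT) = 2.

2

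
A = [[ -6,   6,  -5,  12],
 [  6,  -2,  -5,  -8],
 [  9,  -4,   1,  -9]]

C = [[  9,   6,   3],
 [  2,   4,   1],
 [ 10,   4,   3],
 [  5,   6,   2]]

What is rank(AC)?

First compute AC:
[[-32,  40,  -3],
 [-40, -40, -15],
 [ 38, -12,   8]]
Now row reduce the product.
R2 ← R2 − (5/4)·R1: [0, -90, -45/4]
R3 ← R3 + (19/16)·R1: [0, 71/2, 71/16]
R3 ← R3 + (71/180)·R2: [0, 0, 0]
2 nonzero rows, so rank(AC) = 2.

2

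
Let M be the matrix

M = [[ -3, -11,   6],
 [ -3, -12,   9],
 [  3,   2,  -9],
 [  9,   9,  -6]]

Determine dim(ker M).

0

Row reduce to echelon form.
R2 ← R2 − R1: [0, -1, 3]
R3 ← R3 + R1: [0, -9, -3]
R4 ← R4 + (3)·R1: [0, -24, 12]
R3 ← R3 − (9)·R2: [0, 0, -30]
R4 ← R4 − (24)·R2: [0, 0, -60]
R4 ← R4 − (2)·R3: [0, 0, 0]
3 nonzero rows, so rank(M) = 3.
M has 3 columns; by rank–nullity, nullity = 3 − 3 = 0.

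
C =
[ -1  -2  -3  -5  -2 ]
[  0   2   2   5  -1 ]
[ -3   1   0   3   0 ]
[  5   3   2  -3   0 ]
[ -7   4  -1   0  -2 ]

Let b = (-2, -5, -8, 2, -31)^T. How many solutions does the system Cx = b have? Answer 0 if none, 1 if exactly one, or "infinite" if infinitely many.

Row reduce the augmented matrix [C | b].
R3 ← R3 − (3)·R1: [0, 7, 9, 18, 6, -2]
R4 ← R4 + (5)·R1: [0, -7, -13, -28, -10, -8]
R5 ← R5 − (7)·R1: [0, 18, 20, 35, 12, -17]
R3 ← R3 − (7/2)·R2: [0, 0, 2, 1/2, 19/2, 31/2]
R4 ← R4 + (7/2)·R2: [0, 0, -6, -21/2, -27/2, -51/2]
R5 ← R5 − (9)·R2: [0, 0, 2, -10, 21, 28]
R4 ← R4 + (3)·R3: [0, 0, 0, -9, 15, 21]
R5 ← R5 − R3: [0, 0, 0, -21/2, 23/2, 25/2]
R5 ← R5 − (7/6)·R4: [0, 0, 0, 0, -6, -12]
The echelon form has 5 nonzero rows, and every pivot lies in the first 5 columns, so rank(C) = rank([C|b]) = 5.
The system is consistent.
rank = 5 = number of unknowns, so the solution is unique.

1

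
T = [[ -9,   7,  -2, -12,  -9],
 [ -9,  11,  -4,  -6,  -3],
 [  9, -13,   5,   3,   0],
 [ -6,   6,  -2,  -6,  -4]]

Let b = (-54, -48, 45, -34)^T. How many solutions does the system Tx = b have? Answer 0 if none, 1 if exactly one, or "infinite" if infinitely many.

infinite

Row reduce the augmented matrix [T | b].
R2 ← R2 − R1: [0, 4, -2, 6, 6, 6]
R3 ← R3 + R1: [0, -6, 3, -9, -9, -9]
R4 ← R4 − (2/3)·R1: [0, 4/3, -2/3, 2, 2, 2]
R3 ← R3 + (3/2)·R2: [0, 0, 0, 0, 0, 0]
R4 ← R4 − (1/3)·R2: [0, 0, 0, 0, 0, 0]
The echelon form has 2 nonzero rows, and every pivot lies in the first 5 columns, so rank(T) = rank([T|b]) = 2.
The system is consistent.
rank = 2 < 5 unknowns, so there are infinitely many solutions.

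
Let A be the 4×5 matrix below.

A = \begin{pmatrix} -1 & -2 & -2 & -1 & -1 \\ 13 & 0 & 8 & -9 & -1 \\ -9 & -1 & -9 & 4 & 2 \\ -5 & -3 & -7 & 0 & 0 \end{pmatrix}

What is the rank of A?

3

Row reduce to echelon form.
R2 ← R2 + (13)·R1: [0, -26, -18, -22, -14]
R3 ← R3 − (9)·R1: [0, 17, 9, 13, 11]
R4 ← R4 − (5)·R1: [0, 7, 3, 5, 5]
R3 ← R3 + (17/26)·R2: [0, 0, -36/13, -18/13, 24/13]
R4 ← R4 + (7/26)·R2: [0, 0, -24/13, -12/13, 16/13]
R4 ← R4 − (2/3)·R3: [0, 0, 0, 0, 0]
Echelon form has 3 nonzero rows, so rank(A) = 3.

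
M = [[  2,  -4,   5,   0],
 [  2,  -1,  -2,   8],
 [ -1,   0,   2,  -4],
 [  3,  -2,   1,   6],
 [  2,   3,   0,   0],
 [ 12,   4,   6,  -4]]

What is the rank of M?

Row reduce to echelon form.
R2 ← R2 − R1: [0, 3, -7, 8]
R3 ← R3 + (1/2)·R1: [0, -2, 9/2, -4]
R4 ← R4 − (3/2)·R1: [0, 4, -13/2, 6]
R5 ← R5 − R1: [0, 7, -5, 0]
R6 ← R6 − (6)·R1: [0, 28, -24, -4]
R3 ← R3 + (2/3)·R2: [0, 0, -1/6, 4/3]
R4 ← R4 − (4/3)·R2: [0, 0, 17/6, -14/3]
R5 ← R5 − (7/3)·R2: [0, 0, 34/3, -56/3]
R6 ← R6 − (28/3)·R2: [0, 0, 124/3, -236/3]
R4 ← R4 + (17)·R3: [0, 0, 0, 18]
R5 ← R5 + (68)·R3: [0, 0, 0, 72]
R6 ← R6 + (248)·R3: [0, 0, 0, 252]
R5 ← R5 − (4)·R4: [0, 0, 0, 0]
R6 ← R6 − (14)·R4: [0, 0, 0, 0]
Echelon form has 4 nonzero rows, so rank(M) = 4.

4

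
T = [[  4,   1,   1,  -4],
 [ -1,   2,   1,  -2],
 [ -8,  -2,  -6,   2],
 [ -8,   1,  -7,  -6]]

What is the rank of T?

3

Row reduce to echelon form.
R2 ← R2 + (1/4)·R1: [0, 9/4, 5/4, -3]
R3 ← R3 + (2)·R1: [0, 0, -4, -6]
R4 ← R4 + (2)·R1: [0, 3, -5, -14]
R4 ← R4 − (4/3)·R2: [0, 0, -20/3, -10]
R4 ← R4 − (5/3)·R3: [0, 0, 0, 0]
Echelon form has 3 nonzero rows, so rank(T) = 3.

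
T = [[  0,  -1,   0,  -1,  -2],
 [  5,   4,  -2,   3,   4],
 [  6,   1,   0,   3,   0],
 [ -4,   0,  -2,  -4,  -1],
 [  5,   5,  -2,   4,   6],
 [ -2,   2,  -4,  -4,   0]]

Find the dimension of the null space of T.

2

Row reduce to echelon form.
Swap R1 ↔ R2
R3 ← R3 − (6/5)·R1: [0, -19/5, 12/5, -3/5, -24/5]
R4 ← R4 + (4/5)·R1: [0, 16/5, -18/5, -8/5, 11/5]
R5 ← R5 − R1: [0, 1, 0, 1, 2]
R6 ← R6 + (2/5)·R1: [0, 18/5, -24/5, -14/5, 8/5]
R3 ← R3 − (19/5)·R2: [0, 0, 12/5, 16/5, 14/5]
R4 ← R4 + (16/5)·R2: [0, 0, -18/5, -24/5, -21/5]
R5 ← R5 + R2: [0, 0, 0, 0, 0]
R6 ← R6 + (18/5)·R2: [0, 0, -24/5, -32/5, -28/5]
R4 ← R4 + (3/2)·R3: [0, 0, 0, 0, 0]
R6 ← R6 + (2)·R3: [0, 0, 0, 0, 0]
3 nonzero rows, so rank(T) = 3.
T has 5 columns; by rank–nullity, nullity = 5 − 3 = 2.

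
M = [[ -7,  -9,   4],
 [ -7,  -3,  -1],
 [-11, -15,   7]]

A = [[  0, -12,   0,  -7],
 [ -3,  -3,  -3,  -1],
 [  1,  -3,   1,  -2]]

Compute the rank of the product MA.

2

First compute MA:
[[ 31,  99,  31,  50],
 [  8,  96,   8,  54],
 [ 52, 156,  52,  78]]
Now row reduce the product.
R2 ← R2 − (8/31)·R1: [0, 2184/31, 0, 1274/31]
R3 ← R3 − (52/31)·R1: [0, -312/31, 0, -182/31]
R3 ← R3 + (1/7)·R2: [0, 0, 0, 0]
2 nonzero rows, so rank(MA) = 2.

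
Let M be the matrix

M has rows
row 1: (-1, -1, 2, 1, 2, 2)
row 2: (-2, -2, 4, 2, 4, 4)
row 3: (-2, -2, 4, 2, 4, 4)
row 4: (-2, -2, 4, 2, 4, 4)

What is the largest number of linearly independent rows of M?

Row reduce to echelon form.
R2 ← R2 − (2)·R1: [0, 0, 0, 0, 0, 0]
R3 ← R3 − (2)·R1: [0, 0, 0, 0, 0, 0]
R4 ← R4 − (2)·R1: [0, 0, 0, 0, 0, 0]
Echelon form has 1 nonzero row, so rank(M) = 1.
The rank gives the maximum number of linearly independent rows: 1.

1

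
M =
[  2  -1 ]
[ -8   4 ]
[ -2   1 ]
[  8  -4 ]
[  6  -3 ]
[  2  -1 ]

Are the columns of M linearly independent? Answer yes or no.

no

Row reduce M to echelon form.
R2 ← R2 + (4)·R1: [0, 0]
R3 ← R3 + R1: [0, 0]
R4 ← R4 − (4)·R1: [0, 0]
R5 ← R5 − (3)·R1: [0, 0]
R6 ← R6 − R1: [0, 0]
1 pivot among 2 columns.
Only 1 < 2 pivot columns, so the columns are linearly dependent.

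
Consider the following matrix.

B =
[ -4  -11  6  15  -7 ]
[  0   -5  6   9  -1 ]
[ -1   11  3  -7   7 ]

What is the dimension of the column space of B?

3

Row reduce to echelon form.
R3 ← R3 − (1/4)·R1: [0, 55/4, 3/2, -43/4, 35/4]
R3 ← R3 + (11/4)·R2: [0, 0, 18, 14, 6]
Echelon form has 3 nonzero rows, so rank(B) = 3.
The column space has dimension equal to the rank: 3.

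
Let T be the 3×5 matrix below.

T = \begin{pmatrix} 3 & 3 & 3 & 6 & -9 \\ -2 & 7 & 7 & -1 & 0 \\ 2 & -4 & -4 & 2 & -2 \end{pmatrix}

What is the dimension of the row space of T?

Row reduce to echelon form.
R2 ← R2 + (2/3)·R1: [0, 9, 9, 3, -6]
R3 ← R3 − (2/3)·R1: [0, -6, -6, -2, 4]
R3 ← R3 + (2/3)·R2: [0, 0, 0, 0, 0]
Echelon form has 2 nonzero rows, so rank(T) = 2.
The row space has dimension equal to the rank: 2.

2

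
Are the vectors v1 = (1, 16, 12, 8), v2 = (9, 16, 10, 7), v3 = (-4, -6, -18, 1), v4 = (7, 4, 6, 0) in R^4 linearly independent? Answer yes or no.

yes

Form the matrix with these vectors as rows and row reduce.
R2 ← R2 − (9)·R1: [0, -128, -98, -65]
R3 ← R3 + (4)·R1: [0, 58, 30, 33]
R4 ← R4 − (7)·R1: [0, -108, -78, -56]
R3 ← R3 + (29/64)·R2: [0, 0, -461/32, 227/64]
R4 ← R4 − (27/32)·R2: [0, 0, 75/16, -37/32]
R4 ← R4 + (150/461)·R3: [0, 0, 0, -1/461]
4 nonzero rows, so the 4 vectors span a space of dimension 4.
Since 4 = 4, the vectors are linearly independent.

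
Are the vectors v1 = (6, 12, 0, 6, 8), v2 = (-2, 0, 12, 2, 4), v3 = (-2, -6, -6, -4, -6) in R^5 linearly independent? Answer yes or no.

Form the matrix with these vectors as rows and row reduce.
R2 ← R2 + (1/3)·R1: [0, 4, 12, 4, 20/3]
R3 ← R3 + (1/3)·R1: [0, -2, -6, -2, -10/3]
R3 ← R3 + (1/2)·R2: [0, 0, 0, 0, 0]
2 nonzero rows, so the 3 vectors span a space of dimension 2.
Since 2 < 3, the vectors are linearly dependent.

no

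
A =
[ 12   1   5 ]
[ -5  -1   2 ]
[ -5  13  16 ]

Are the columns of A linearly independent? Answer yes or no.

yes

Row reduce A to echelon form.
R2 ← R2 + (5/12)·R1: [0, -7/12, 49/12]
R3 ← R3 + (5/12)·R1: [0, 161/12, 217/12]
R3 ← R3 + (23)·R2: [0, 0, 112]
3 pivots among 3 columns.
Every column is a pivot column, so the columns are linearly independent.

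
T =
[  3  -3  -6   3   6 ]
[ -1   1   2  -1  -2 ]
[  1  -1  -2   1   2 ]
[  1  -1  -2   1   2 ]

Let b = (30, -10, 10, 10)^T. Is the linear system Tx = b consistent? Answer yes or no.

yes

Row reduce the augmented matrix [T | b].
R2 ← R2 + (1/3)·R1: [0, 0, 0, 0, 0, 0]
R3 ← R3 − (1/3)·R1: [0, 0, 0, 0, 0, 0]
R4 ← R4 − (1/3)·R1: [0, 0, 0, 0, 0, 0]
The echelon form has 1 nonzero rows, and every pivot lies in the first 5 columns, so rank(T) = rank([T|b]) = 1.
The system is consistent.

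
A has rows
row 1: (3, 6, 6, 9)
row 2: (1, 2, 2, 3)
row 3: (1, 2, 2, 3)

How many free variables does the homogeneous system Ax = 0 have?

Row reduce to echelon form.
R2 ← R2 − (1/3)·R1: [0, 0, 0, 0]
R3 ← R3 − (1/3)·R1: [0, 0, 0, 0]
1 nonzero row, so rank(A) = 1.
A has 4 columns; by rank–nullity, nullity = 4 − 1 = 3.

3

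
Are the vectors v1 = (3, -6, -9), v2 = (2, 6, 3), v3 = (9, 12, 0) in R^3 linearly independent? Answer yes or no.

Form the matrix with these vectors as rows and row reduce.
R2 ← R2 − (2/3)·R1: [0, 10, 9]
R3 ← R3 − (3)·R1: [0, 30, 27]
R3 ← R3 − (3)·R2: [0, 0, 0]
2 nonzero rows, so the 3 vectors span a space of dimension 2.
Since 2 < 3, the vectors are linearly dependent.

no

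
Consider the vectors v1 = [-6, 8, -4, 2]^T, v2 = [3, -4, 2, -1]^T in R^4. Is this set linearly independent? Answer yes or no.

Form the matrix with these vectors as rows and row reduce.
R2 ← R2 + (1/2)·R1: [0, 0, 0, 0]
1 nonzero row, so the 2 vectors span a space of dimension 1.
Since 1 < 2, the vectors are linearly dependent.

no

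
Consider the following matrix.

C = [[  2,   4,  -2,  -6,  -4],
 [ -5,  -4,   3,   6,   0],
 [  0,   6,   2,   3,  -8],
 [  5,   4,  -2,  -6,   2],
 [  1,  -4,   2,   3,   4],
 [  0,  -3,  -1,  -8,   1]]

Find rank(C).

5

Row reduce to echelon form.
R2 ← R2 + (5/2)·R1: [0, 6, -2, -9, -10]
R4 ← R4 − (5/2)·R1: [0, -6, 3, 9, 12]
R5 ← R5 − (1/2)·R1: [0, -6, 3, 6, 6]
R3 ← R3 − R2: [0, 0, 4, 12, 2]
R4 ← R4 + R2: [0, 0, 1, 0, 2]
R5 ← R5 + R2: [0, 0, 1, -3, -4]
R6 ← R6 + (1/2)·R2: [0, 0, -2, -25/2, -4]
R4 ← R4 − (1/4)·R3: [0, 0, 0, -3, 3/2]
R5 ← R5 − (1/4)·R3: [0, 0, 0, -6, -9/2]
R6 ← R6 + (1/2)·R3: [0, 0, 0, -13/2, -3]
R5 ← R5 − (2)·R4: [0, 0, 0, 0, -15/2]
R6 ← R6 − (13/6)·R4: [0, 0, 0, 0, -25/4]
R6 ← R6 − (5/6)·R5: [0, 0, 0, 0, 0]
Echelon form has 5 nonzero rows, so rank(C) = 5.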